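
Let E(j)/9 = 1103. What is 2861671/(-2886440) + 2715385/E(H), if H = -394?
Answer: 7809388071383/28653689880 ≈ 272.54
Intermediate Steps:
E(j) = 9927 (E(j) = 9*1103 = 9927)
2861671/(-2886440) + 2715385/E(H) = 2861671/(-2886440) + 2715385/9927 = 2861671*(-1/2886440) + 2715385*(1/9927) = -2861671/2886440 + 2715385/9927 = 7809388071383/28653689880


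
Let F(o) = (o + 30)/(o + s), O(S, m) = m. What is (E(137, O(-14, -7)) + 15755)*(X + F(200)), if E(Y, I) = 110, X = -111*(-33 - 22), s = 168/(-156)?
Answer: 125258299900/1293 ≈ 9.6874e+7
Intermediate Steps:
s = -14/13 (s = 168*(-1/156) = -14/13 ≈ -1.0769)
X = 6105 (X = -111*(-55) = 6105)
F(o) = (30 + o)/(-14/13 + o) (F(o) = (o + 30)/(o - 14/13) = (30 + o)/(-14/13 + o))
(E(137, O(-14, -7)) + 15755)*(X + F(200)) = (110 + 15755)*(6105 + 13*(30 + 200)/(-14 + 13*200)) = 15865*(6105 + 13*230/(-14 + 2600)) = 15865*(6105 + 13*230/2586) = 15865*(6105 + 13*(1/2586)*230) = 15865*(6105 + 1495/1293) = 15865*(7895260/1293) = 125258299900/1293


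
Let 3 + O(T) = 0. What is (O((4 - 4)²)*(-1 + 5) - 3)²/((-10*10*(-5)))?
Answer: 9/20 ≈ 0.45000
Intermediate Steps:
O(T) = -3 (O(T) = -3 + 0 = -3)
(O((4 - 4)²)*(-1 + 5) - 3)²/((-10*10*(-5))) = (-3*(-1 + 5) - 3)²/((-10*10*(-5))) = (-3*4 - 3)²/((-100*(-5))) = (-12 - 3)²/500 = (-15)²*(1/500) = 225*(1/500) = 9/20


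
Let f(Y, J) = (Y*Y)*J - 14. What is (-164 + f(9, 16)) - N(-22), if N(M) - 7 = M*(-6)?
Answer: 979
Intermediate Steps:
N(M) = 7 - 6*M (N(M) = 7 + M*(-6) = 7 - 6*M)
f(Y, J) = -14 + J*Y**2 (f(Y, J) = Y**2*J - 14 = J*Y**2 - 14 = -14 + J*Y**2)
(-164 + f(9, 16)) - N(-22) = (-164 + (-14 + 16*9**2)) - (7 - 6*(-22)) = (-164 + (-14 + 16*81)) - (7 + 132) = (-164 + (-14 + 1296)) - 1*139 = (-164 + 1282) - 139 = 1118 - 139 = 979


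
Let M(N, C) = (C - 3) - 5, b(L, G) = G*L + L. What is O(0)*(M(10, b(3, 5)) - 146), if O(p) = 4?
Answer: -544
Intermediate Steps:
b(L, G) = L + G*L
M(N, C) = -8 + C (M(N, C) = (-3 + C) - 5 = -8 + C)
O(0)*(M(10, b(3, 5)) - 146) = 4*((-8 + 3*(1 + 5)) - 146) = 4*((-8 + 3*6) - 146) = 4*((-8 + 18) - 146) = 4*(10 - 146) = 4*(-136) = -544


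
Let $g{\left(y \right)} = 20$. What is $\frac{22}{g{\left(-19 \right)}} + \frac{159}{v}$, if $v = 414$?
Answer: $\frac{512}{345} \approx 1.4841$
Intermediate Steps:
$\frac{22}{g{\left(-19 \right)}} + \frac{159}{v} = \frac{22}{20} + \frac{159}{414} = 22 \cdot \frac{1}{20} + 159 \cdot \frac{1}{414} = \frac{11}{10} + \frac{53}{138} = \frac{512}{345}$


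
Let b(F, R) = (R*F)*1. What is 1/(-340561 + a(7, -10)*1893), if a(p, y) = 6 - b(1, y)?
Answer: -1/310273 ≈ -3.2230e-6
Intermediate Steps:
b(F, R) = F*R (b(F, R) = (F*R)*1 = F*R)
a(p, y) = 6 - y
1/(-340561 + a(7, -10)*1893) = 1/(-340561 + (6 - 1*(-10))*1893) = 1/(-340561 + (6 + 10)*1893) = 1/(-340561 + 16*1893) = 1/(-340561 + 30288) = 1/(-310273) = -1/310273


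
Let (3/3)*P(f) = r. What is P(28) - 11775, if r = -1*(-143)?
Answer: -11632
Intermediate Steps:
r = 143
P(f) = 143
P(28) - 11775 = 143 - 11775 = -11632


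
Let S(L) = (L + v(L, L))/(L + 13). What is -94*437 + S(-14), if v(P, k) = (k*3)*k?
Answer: -41652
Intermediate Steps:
v(P, k) = 3*k² (v(P, k) = (3*k)*k = 3*k²)
S(L) = (L + 3*L²)/(13 + L) (S(L) = (L + 3*L²)/(L + 13) = (L + 3*L²)/(13 + L))
-94*437 + S(-14) = -94*437 - 14*(1 + 3*(-14))/(13 - 14) = -41078 - 14*(1 - 42)/(-1) = -41078 - 14*(-1)*(-41) = -41078 - 574 = -41652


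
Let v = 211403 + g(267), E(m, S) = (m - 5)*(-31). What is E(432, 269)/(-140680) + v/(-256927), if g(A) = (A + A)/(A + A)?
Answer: -26339372021/36144490360 ≈ -0.72872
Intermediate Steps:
g(A) = 1 (g(A) = (2*A)/((2*A)) = (2*A)*(1/(2*A)) = 1)
E(m, S) = 155 - 31*m (E(m, S) = (-5 + m)*(-31) = 155 - 31*m)
v = 211404 (v = 211403 + 1 = 211404)
E(432, 269)/(-140680) + v/(-256927) = (155 - 31*432)/(-140680) + 211404/(-256927) = (155 - 13392)*(-1/140680) + 211404*(-1/256927) = -13237*(-1/140680) - 211404/256927 = 13237/140680 - 211404/256927 = -26339372021/36144490360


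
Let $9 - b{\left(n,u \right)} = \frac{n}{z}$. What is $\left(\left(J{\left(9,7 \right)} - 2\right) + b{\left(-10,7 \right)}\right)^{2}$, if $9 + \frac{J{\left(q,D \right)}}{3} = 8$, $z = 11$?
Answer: $\frac{2916}{121} \approx 24.099$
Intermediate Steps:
$J{\left(q,D \right)} = -3$ ($J{\left(q,D \right)} = -27 + 3 \cdot 8 = -27 + 24 = -3$)
$b{\left(n,u \right)} = 9 - \frac{n}{11}$
$\left(\left(J{\left(9,7 \right)} - 2\right) + b{\left(-10,7 \right)}\right)^{2} = \left(\left(-3 - 2\right) + \left(9 - - \frac{10}{11}\right)\right)^{2} = \left(\left(-3 - 2\right) + \left(9 + \frac{10}{11}\right)\right)^{2} = \left(-5 + \frac{109}{11}\right)^{2} = \left(\frac{54}{11}\right)^{2} = \frac{2916}{121}$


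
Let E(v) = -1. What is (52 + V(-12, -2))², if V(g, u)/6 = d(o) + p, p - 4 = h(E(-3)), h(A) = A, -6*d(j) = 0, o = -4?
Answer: 4900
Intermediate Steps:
d(j) = 0 (d(j) = -⅙*0 = 0)
p = 3 (p = 4 - 1 = 3)
V(g, u) = 18 (V(g, u) = 6*(0 + 3) = 6*3 = 18)
(52 + V(-12, -2))² = (52 + 18)² = 70² = 4900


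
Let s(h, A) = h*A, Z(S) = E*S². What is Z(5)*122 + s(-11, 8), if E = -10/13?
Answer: -31644/13 ≈ -2434.2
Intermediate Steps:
E = -10/13 (E = -10*1/13 = -10/13 ≈ -0.76923)
Z(S) = -10*S²/13
s(h, A) = A*h
Z(5)*122 + s(-11, 8) = -10/13*5²*122 + 8*(-11) = -10/13*25*122 - 88 = -250/13*122 - 88 = -30500/13 - 88 = -31644/13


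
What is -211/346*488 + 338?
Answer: 6990/173 ≈ 40.405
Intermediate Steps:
-211/346*488 + 338 = -51484/173 + 338 = 6990/173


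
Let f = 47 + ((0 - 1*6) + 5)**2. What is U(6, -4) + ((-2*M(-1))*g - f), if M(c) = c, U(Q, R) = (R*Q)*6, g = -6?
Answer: -204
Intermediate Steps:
U(Q, R) = 6*Q*R (U(Q, R) = (Q*R)*6 = 6*Q*R)
f = 48 (f = 47 + ((0 - 6) + 5)**2 = 47 + (-6 + 5)**2 = 47 + (-1)**2 = 47 + 1 = 48)
U(6, -4) + ((-2*M(-1))*g - f) = 6*6*(-4) + (-2*(-1)*(-6) - 1*48) = -144 + (2*(-6) - 48) = -144 + (-12 - 48) = -144 - 60 = -204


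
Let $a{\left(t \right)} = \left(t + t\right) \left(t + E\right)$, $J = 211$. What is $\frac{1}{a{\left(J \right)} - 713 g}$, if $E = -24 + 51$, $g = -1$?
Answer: $\frac{1}{101149} \approx 9.8864 \cdot 10^{-6}$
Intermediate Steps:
$E = 27$
$a{\left(t \right)} = 2 t \left(27 + t\right)$ ($a{\left(t \right)} = \left(t + t\right) \left(t + 27\right) = 2 t \left(27 + t\right)$)
$\frac{1}{a{\left(J \right)} - 713 g} = \frac{1}{2 \cdot 211 \left(27 + 211\right) - -713} = \frac{1}{2 \cdot 211 \cdot 238 + 713} = \frac{1}{100436 + 713} = \frac{1}{101149}$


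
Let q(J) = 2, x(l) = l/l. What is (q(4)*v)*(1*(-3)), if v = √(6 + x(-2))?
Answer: -6*√7 ≈ -15.875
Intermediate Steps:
x(l) = 1
v = √7 (v = √(6 + 1) = √7 ≈ 2.6458)
(q(4)*v)*(1*(-3)) = (2*√7)*(1*(-3)) = (2*√7)*(-3) = -6*√7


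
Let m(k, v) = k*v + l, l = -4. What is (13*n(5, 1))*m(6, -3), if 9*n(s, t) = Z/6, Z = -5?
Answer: 715/27 ≈ 26.481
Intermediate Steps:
m(k, v) = -4 + k*v (m(k, v) = k*v - 4 = -4 + k*v)
n(s, t) = -5/54 (n(s, t) = (-5/6)/9 = (-5*⅙)/9 = (⅑)*(-⅚) = -5/54)
(13*n(5, 1))*m(6, -3) = (13*(-5/54))*(-4 + 6*(-3)) = -65*(-4 - 18)/54 = -65/54*(-22) = 715/27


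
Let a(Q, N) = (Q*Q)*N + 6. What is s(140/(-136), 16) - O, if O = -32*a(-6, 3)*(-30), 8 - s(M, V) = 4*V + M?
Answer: -3722829/34 ≈ -1.0950e+5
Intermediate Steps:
s(M, V) = 8 - M - 4*V (s(M, V) = 8 - (4*V + M) = 8 - (M + 4*V) = 8 + (-M - 4*V) = 8 - M - 4*V)
a(Q, N) = 6 + N*Q² (a(Q, N) = Q²*N + 6 = N*Q² + 6 = 6 + N*Q²)
O = 109440 (O = -32*(6 + 3*(-6)²)*(-30) = -32*(6 + 3*36)*(-30) = -32*(6 + 108)*(-30) = -32*114*(-30) = -3648*(-30) = 109440)
s(140/(-136), 16) - O = (8 - 140/(-136) - 4*16) - 1*109440 = (8 - 140*(-1)/136 - 64) - 109440 = (8 - 1*(-35/34) - 64) - 109440 = (8 + 35/34 - 64) - 109440 = -1869/34 - 109440 = -3722829/34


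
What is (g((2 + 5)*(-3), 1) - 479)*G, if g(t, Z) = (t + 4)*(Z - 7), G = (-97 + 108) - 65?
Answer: 20358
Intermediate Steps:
G = -54 (G = 11 - 65 = -54)
g(t, Z) = (-7 + Z)*(4 + t) (g(t, Z) = (4 + t)*(-7 + Z) = (-7 + Z)*(4 + t))
(g((2 + 5)*(-3), 1) - 479)*G = ((-28 - 7*(2 + 5)*(-3) + 4*1 + 1*((2 + 5)*(-3))) - 479)*(-54) = ((-28 - 49*(-3) + 4 + 1*(7*(-3))) - 479)*(-54) = ((-28 - 7*(-21) + 4 + 1*(-21)) - 479)*(-54) = ((-28 + 147 + 4 - 21) - 479)*(-54) = (102 - 479)*(-54) = -377*(-54) = 20358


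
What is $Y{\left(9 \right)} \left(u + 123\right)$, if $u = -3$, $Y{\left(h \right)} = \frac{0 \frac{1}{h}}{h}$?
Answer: $0$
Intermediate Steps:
$Y{\left(h \right)} = 0$ ($Y{\left(h \right)} = \frac{0}{h} = 0$)
$Y{\left(9 \right)} \left(u + 123\right) = 0 \left(-3 + 123\right) = 0 \cdot 120 = 0$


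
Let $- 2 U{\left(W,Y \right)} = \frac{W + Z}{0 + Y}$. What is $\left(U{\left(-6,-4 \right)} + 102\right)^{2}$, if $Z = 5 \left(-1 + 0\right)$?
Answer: $\frac{648025}{64} \approx 10125.0$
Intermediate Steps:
$Z = -5$ ($Z = 5 \left(-1\right) = -5$)
$U{\left(W,Y \right)} = - \frac{-5 + W}{2 Y}$ ($U{\left(W,Y \right)} = - \frac{\left(W - 5\right) \frac{1}{0 + Y}}{2} = - \frac{\left(-5 + W\right) \frac{1}{Y}}{2} = - \frac{\frac{1}{Y} \left(-5 + W\right)}{2} = - \frac{-5 + W}{2 Y}$)
$\left(U{\left(-6,-4 \right)} + 102\right)^{2} = \left(\frac{5 - -6}{2 \left(-4\right)} + 102\right)^{2} = \left(\frac{1}{2} \left(- \frac{1}{4}\right) \left(5 + 6\right) + 102\right)^{2} = \left(\frac{1}{2} \left(- \frac{1}{4}\right) 11 + 102\right)^{2} = \left(- \frac{11}{8} + 102\right)^{2} = \left(\frac{805}{8}\right)^{2} = \frac{648025}{64}$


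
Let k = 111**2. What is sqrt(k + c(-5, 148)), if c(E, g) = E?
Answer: 2*sqrt(3079) ≈ 110.98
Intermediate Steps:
k = 12321
sqrt(k + c(-5, 148)) = sqrt(12321 - 5) = sqrt(12316) = 2*sqrt(3079)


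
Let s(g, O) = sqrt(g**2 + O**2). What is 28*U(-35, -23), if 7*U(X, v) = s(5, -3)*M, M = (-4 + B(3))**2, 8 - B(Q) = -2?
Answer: 144*sqrt(34) ≈ 839.66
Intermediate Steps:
s(g, O) = sqrt(O**2 + g**2)
B(Q) = 10 (B(Q) = 8 - 1*(-2) = 8 + 2 = 10)
M = 36 (M = (-4 + 10)**2 = 6**2 = 36)
U(X, v) = 36*sqrt(34)/7 (U(X, v) = (sqrt((-3)**2 + 5**2)*36)/7 = (sqrt(9 + 25)*36)/7 = (sqrt(34)*36)/7 = (36*sqrt(34))/7 = 36*sqrt(34)/7)
28*U(-35, -23) = 28*(36*sqrt(34)/7) = 144*sqrt(34)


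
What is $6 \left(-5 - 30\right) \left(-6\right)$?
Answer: $1260$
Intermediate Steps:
$6 \left(-5 - 30\right) \left(-6\right) = 6 \left(-35\right) \left(-6\right) = \left(-210\right) \left(-6\right) = 1260$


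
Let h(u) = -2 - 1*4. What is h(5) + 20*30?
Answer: 594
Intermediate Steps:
h(u) = -6 (h(u) = -2 - 4 = -6)
h(5) + 20*30 = -6 + 20*30 = -6 + 600 = 594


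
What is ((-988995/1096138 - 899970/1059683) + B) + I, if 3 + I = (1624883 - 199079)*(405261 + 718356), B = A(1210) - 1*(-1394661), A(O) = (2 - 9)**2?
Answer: 1860885745413444176570405/1161558804254 ≈ 1.6021e+12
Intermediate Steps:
A(O) = 49 (A(O) = (-7)**2 = 49)
B = 1394710 (B = 49 - 1*(-1394661) = 49 + 1394661 = 1394710)
I = 1602057613065 (I = -3 + (1624883 - 199079)*(405261 + 718356) = -3 + 1425804*1123617 = -3 + 1602057613068 = 1602057613065)
((-988995/1096138 - 899970/1059683) + B) + I = ((-988995/1096138 - 899970/1059683) + 1394710) + 1602057613065 = (-2034512504445/1161558804254 + 1394710) + 1602057613065 = 1620035645368591895/1161558804254 + 1602057613065 = 1860885745413444176570405/1161558804254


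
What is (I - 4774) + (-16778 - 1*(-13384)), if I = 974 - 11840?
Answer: -19034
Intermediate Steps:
I = -10866
(I - 4774) + (-16778 - 1*(-13384)) = (-10866 - 4774) + (-16778 - 1*(-13384)) = -15640 + (-16778 + 13384) = -15640 - 3394 = -19034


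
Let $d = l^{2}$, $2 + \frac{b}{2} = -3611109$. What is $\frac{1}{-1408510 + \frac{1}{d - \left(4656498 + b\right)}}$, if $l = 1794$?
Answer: $- \frac{5784160}{8147047201599} \approx -7.0997 \cdot 10^{-7}$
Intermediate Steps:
$b = -7222222$ ($b = -4 + 2 \left(-3611109\right) = -4 - 7222218 = -7222222$)
$d = 3218436$ ($d = 1794^{2} = 3218436$)
$\frac{1}{-1408510 + \frac{1}{d - \left(4656498 + b\right)}} = \frac{1}{-1408510 + \frac{1}{3218436 - -2565724}} = \frac{1}{-1408510 + \frac{1}{3218436 + \left(-4656498 + 7222222\right)}} = \frac{1}{-1408510 + \frac{1}{3218436 + 2565724}} = \frac{1}{-1408510 + \frac{1}{5784160}} = \frac{1}{- \frac{8147047201599}{5784160}} = - \frac{5784160}{8147047201599}$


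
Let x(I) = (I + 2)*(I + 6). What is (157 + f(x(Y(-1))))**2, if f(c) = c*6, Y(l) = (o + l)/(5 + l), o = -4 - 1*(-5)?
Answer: 52441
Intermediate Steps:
o = 1 (o = -4 + 5 = 1)
Y(l) = (1 + l)/(5 + l)
x(I) = (2 + I)*(6 + I)
f(c) = 6*c
(157 + f(x(Y(-1))))**2 = (157 + 6*(12 + ((1 - 1)/(5 - 1))**2 + 8*((1 - 1)/(5 - 1))))**2 = (157 + 6*(12 + (0/4)**2 + 8*(0/4)))**2 = (157 + 6*(12 + ((1/4)*0)**2 + 8*((1/4)*0)))**2 = (157 + 6*(12 + 0**2 + 8*0))**2 = (157 + 6*(12 + 0 + 0))**2 = (157 + 6*12)**2 = (157 + 72)**2 = 229**2 = 52441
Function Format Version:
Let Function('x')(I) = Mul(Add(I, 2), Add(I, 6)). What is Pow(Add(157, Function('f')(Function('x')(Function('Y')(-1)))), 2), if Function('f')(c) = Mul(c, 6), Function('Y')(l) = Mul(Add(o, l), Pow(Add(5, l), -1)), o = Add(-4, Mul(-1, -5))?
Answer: 52441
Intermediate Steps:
o = 1 (o = Add(-4, 5) = 1)
Function('Y')(l) = Mul(Pow(Add(5, l), -1), Add(1, l)) (Function('Y')(l) = Mul(Add(1, l), Pow(Add(5, l), -1)) = Mul(Pow(Add(5, l), -1), Add(1, l)))
Function('x')(I) = Mul(Add(2, I), Add(6, I))
Function('f')(c) = Mul(6, c)
Pow(Add(157, Function('f')(Function('x')(Function('Y')(-1)))), 2) = Pow(Add(157, Mul(6, Add(12, Pow(Mul(Pow(Add(5, -1), -1), Add(1, -1)), 2), Mul(8, Mul(Pow(Add(5, -1), -1), Add(1, -1)))))), 2) = Pow(Add(157, Mul(6, Add(12, Pow(Mul(Pow(4, -1), 0), 2), Mul(8, Mul(Pow(4, -1), 0))))), 2) = Pow(Add(157, Mul(6, Add(12, Pow(Mul(Rational(1, 4), 0), 2), Mul(8, Mul(Rational(1, 4), 0))))), 2) = Pow(Add(157, Mul(6, Add(12, Pow(0, 2), Mul(8, 0)))), 2) = Pow(Add(157, Mul(6, Add(12, 0, 0))), 2) = Pow(Add(157, Mul(6, 12)), 2) = Pow(Add(157, 72), 2) = Pow(229, 2) = 52441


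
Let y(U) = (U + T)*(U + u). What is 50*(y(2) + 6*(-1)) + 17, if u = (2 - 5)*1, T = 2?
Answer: -483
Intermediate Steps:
u = -3 (u = -3*1 = -3)
y(U) = (-3 + U)*(2 + U) (y(U) = (U + 2)*(U - 3) = (2 + U)*(-3 + U) = (-3 + U)*(2 + U))
50*(y(2) + 6*(-1)) + 17 = 50*((-6 + 2² - 1*2) + 6*(-1)) + 17 = 50*((-6 + 4 - 2) - 6) + 17 = 50*(-4 - 6) + 17 = 50*(-10) + 17 = -500 + 17 = -483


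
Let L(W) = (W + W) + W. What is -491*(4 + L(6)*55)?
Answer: -488054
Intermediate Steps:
L(W) = 3*W (L(W) = 2*W + W = 3*W)
-491*(4 + L(6)*55) = -491*(4 + (3*6)*55) = -491*(4 + 18*55) = -491*(4 + 990) = -491*994 = -488054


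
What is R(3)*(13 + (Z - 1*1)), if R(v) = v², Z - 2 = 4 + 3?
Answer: 189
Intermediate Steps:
Z = 9 (Z = 2 + (4 + 3) = 2 + 7 = 9)
R(3)*(13 + (Z - 1*1)) = 3²*(13 + (9 - 1*1)) = 9*(13 + (9 - 1)) = 9*(13 + 8) = 9*21 = 189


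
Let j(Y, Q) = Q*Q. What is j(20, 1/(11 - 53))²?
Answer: 1/3111696 ≈ 3.2137e-7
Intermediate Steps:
j(Y, Q) = Q²
j(20, 1/(11 - 53))² = ((1/(11 - 53))²)² = ((1/(-42))²)² = ((-1/42)²)² = (1/1764)² = 1/3111696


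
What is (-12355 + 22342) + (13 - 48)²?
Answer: 11212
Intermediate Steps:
(-12355 + 22342) + (13 - 48)² = 9987 + (-35)² = 9987 + 1225 = 11212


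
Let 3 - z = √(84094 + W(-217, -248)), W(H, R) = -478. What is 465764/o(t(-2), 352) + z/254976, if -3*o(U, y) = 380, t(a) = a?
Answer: -29689660321/8074240 - √5226/63744 ≈ -3677.1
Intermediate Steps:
o(U, y) = -380/3 (o(U, y) = -⅓*380 = -380/3)
z = 3 - 4*√5226 (z = 3 - √(84094 - 478) = 3 - √83616 = 3 - 4*√5226 ≈ -286.16)
465764/o(t(-2), 352) + z/254976 = 465764/(-380/3) + (3 - 4*√5226)/254976 = 465764*(-3/380) + (3 - 4*√5226)*(1/254976) = -349323/95 + (1/84992 - √5226/63744) = -29689660321/8074240 - √5226/63744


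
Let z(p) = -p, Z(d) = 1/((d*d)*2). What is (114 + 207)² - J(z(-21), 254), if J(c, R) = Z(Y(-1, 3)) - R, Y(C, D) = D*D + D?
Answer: 29748959/288 ≈ 1.0330e+5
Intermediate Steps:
Y(C, D) = D + D² (Y(C, D) = D² + D = D + D²)
Z(d) = 1/(2*d²) (Z(d) = 1/(d²*2) = 1/(2*d²))
J(c, R) = 1/288 - R (J(c, R) = 1/(2*(3*(1 + 3))²) - R = 1/(2*(3*4)²) - R = (½)/12² - R = (½)*(1/144) - R = 1/288 - R)
(114 + 207)² - J(z(-21), 254) = (114 + 207)² - (1/288 - 1*254) = 321² - (1/288 - 254) = 103041 - 1*(-73151/288) = 103041 + 73151/288 = 29748959/288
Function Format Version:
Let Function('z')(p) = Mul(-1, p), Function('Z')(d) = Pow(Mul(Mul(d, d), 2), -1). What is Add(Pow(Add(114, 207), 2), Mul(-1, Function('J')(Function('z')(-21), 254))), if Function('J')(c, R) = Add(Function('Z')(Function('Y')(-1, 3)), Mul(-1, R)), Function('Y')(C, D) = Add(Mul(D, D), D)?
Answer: Rational(29748959, 288) ≈ 1.0330e+5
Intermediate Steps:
Function('Y')(C, D) = Add(D, Pow(D, 2)) (Function('Y')(C, D) = Add(Pow(D, 2), D) = Add(D, Pow(D, 2)))
Function('Z')(d) = Mul(Rational(1, 2), Pow(d, -2)) (Function('Z')(d) = Pow(Mul(Pow(d, 2), 2), -1) = Pow(Mul(2, Pow(d, 2)), -1) = Mul(Rational(1, 2), Pow(d, -2)))
Function('J')(c, R) = Add(Rational(1, 288), Mul(-1, R)) (Function('J')(c, R) = Add(Mul(Rational(1, 2), Pow(Mul(3, Add(1, 3)), -2)), Mul(-1, R)) = Add(Mul(Rational(1, 2), Pow(Mul(3, 4), -2)), Mul(-1, R)) = Add(Mul(Rational(1, 2), Pow(12, -2)), Mul(-1, R)) = Add(Mul(Rational(1, 2), Rational(1, 144)), Mul(-1, R)) = Add(Rational(1, 288), Mul(-1, R)))
Add(Pow(Add(114, 207), 2), Mul(-1, Function('J')(Function('z')(-21), 254))) = Add(Pow(Add(114, 207), 2), Mul(-1, Add(Rational(1, 288), Mul(-1, 254)))) = Add(Pow(321, 2), Mul(-1, Add(Rational(1, 288), -254))) = Add(103041, Mul(-1, Rational(-73151, 288))) = Add(103041, Rational(73151, 288)) = Rational(29748959, 288)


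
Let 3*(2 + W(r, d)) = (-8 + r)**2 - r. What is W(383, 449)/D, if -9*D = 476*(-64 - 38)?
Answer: 35059/4046 ≈ 8.6651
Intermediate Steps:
D = 16184/3 (D = -476*(-64 - 38)/9 = -476*(-102)/9 = -1/9*(-48552) = 16184/3 ≈ 5394.7)
W(r, d) = -2 - r/3 + (-8 + r)**2/3 (W(r, d) = -2 + ((-8 + r)**2 - r)/3 = -2 + (-r/3 + (-8 + r)**2/3) = -2 - r/3 + (-8 + r)**2/3)
W(383, 449)/D = (-2 - 1/3*383 + (-8 + 383)**2/3)/(16184/3) = (-2 - 383/3 + (1/3)*375**2)*(3/16184) = (-2 - 383/3 + (1/3)*140625)*(3/16184) = (-2 - 383/3 + 46875)*(3/16184) = (140236/3)*(3/16184) = 35059/4046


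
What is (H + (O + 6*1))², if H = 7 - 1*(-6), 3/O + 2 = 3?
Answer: 484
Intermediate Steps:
O = 3 (O = 3/(-2 + 3) = 3/1 = 3*1 = 3)
H = 13 (H = 7 + 6 = 13)
(H + (O + 6*1))² = (13 + (3 + 6*1))² = (13 + (3 + 6))² = (13 + 9)² = 22² = 484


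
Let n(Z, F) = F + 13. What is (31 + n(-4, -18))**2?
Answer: 676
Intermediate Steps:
n(Z, F) = 13 + F
(31 + n(-4, -18))**2 = (31 + (13 - 18))**2 = (31 - 5)**2 = 26**2 = 676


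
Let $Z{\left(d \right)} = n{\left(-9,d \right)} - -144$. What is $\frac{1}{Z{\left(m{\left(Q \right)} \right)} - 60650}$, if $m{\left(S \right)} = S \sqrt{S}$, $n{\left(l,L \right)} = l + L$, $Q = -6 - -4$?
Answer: $\frac{i}{- 60515 i + 2 \sqrt{2}} \approx -1.6525 \cdot 10^{-5} + 7.7236 \cdot 10^{-10} i$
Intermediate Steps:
$Q = -2$ ($Q = -6 + 4 = -2$)
$n{\left(l,L \right)} = L + l$
$m{\left(S \right)} = S^{\frac{3}{2}}$
$Z{\left(d \right)} = 135 + d$ ($Z{\left(d \right)} = \left(d - 9\right) - -144 = \left(-9 + d\right) + 144 = 135 + d$)
$\frac{1}{Z{\left(m{\left(Q \right)} \right)} - 60650} = \frac{1}{\left(135 + \left(-2\right)^{\frac{3}{2}}\right) - 60650} = \frac{1}{\left(135 - 2 i \sqrt{2}\right) - 60650} = \frac{1}{-60515 - 2 i \sqrt{2}}$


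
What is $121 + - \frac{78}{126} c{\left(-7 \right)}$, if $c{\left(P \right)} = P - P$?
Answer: $121$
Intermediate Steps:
$c{\left(P \right)} = 0$
$121 + - \frac{78}{126} c{\left(-7 \right)} = 121 + - \frac{78}{126} \cdot 0 = 121 + \left(-78\right) \frac{1}{126} \cdot 0 = 121 - 0 = 121 + 0 = 121$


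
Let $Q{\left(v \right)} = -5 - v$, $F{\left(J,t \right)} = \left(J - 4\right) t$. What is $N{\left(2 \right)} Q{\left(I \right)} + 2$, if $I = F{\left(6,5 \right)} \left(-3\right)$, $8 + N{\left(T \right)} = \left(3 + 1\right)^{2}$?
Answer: $202$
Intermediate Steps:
$F{\left(J,t \right)} = t \left(-4 + J\right)$ ($F{\left(J,t \right)} = \left(-4 + J\right) t = t \left(-4 + J\right)$)
$N{\left(T \right)} = 8$ ($N{\left(T \right)} = -8 + \left(3 + 1\right)^{2} = -8 + 4^{2} = -8 + 16 = 8$)
$I = -30$ ($I = 5 \left(-4 + 6\right) \left(-3\right) = 5 \cdot 2 \left(-3\right) = 10 \left(-3\right) = -30$)
$N{\left(2 \right)} Q{\left(I \right)} + 2 = 8 \left(-5 - -30\right) + 2 = 8 \left(-5 + 30\right) + 2 = 8 \cdot 25 + 2 = 200 + 2 = 202$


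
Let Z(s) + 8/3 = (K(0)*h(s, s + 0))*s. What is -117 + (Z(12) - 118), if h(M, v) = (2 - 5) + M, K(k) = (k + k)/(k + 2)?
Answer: -713/3 ≈ -237.67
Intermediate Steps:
K(k) = 2*k/(2 + k) (K(k) = (2*k)/(2 + k) = 2*k/(2 + k))
h(M, v) = -3 + M
Z(s) = -8/3 (Z(s) = -8/3 + ((2*0/(2 + 0))*(-3 + s))*s = -8/3 + ((2*0/2)*(-3 + s))*s = -8/3 + ((2*0*(½))*(-3 + s))*s = -8/3 + (0*(-3 + s))*s = -8/3 + 0*s = -8/3 + 0 = -8/3)
-117 + (Z(12) - 118) = -117 + (-8/3 - 118) = -117 - 362/3 = -713/3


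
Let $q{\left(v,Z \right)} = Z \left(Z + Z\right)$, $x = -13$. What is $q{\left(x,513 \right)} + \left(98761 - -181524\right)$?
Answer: $806623$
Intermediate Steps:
$q{\left(v,Z \right)} = 2 Z^{2}$ ($q{\left(v,Z \right)} = Z 2 Z = 2 Z^{2}$)
$q{\left(x,513 \right)} + \left(98761 - -181524\right) = 2 \cdot 513^{2} + \left(98761 - -181524\right) = 2 \cdot 263169 + \left(98761 + 181524\right) = 526338 + 280285 = 806623$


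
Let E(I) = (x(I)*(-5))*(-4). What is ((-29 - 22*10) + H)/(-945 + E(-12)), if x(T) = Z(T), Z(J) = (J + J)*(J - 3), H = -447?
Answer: -232/2085 ≈ -0.11127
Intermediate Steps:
Z(J) = 2*J*(-3 + J) (Z(J) = (2*J)*(-3 + J) = 2*J*(-3 + J))
x(T) = 2*T*(-3 + T)
E(I) = 40*I*(-3 + I) (E(I) = ((2*I*(-3 + I))*(-5))*(-4) = -10*I*(-3 + I)*(-4) = 40*I*(-3 + I))
((-29 - 22*10) + H)/(-945 + E(-12)) = ((-29 - 22*10) - 447)/(-945 + 40*(-12)*(-3 - 12)) = ((-29 - 220) - 447)/(-945 + 40*(-12)*(-15)) = (-249 - 447)/(-945 + 7200) = -696/6255 = -696*1/6255 = -232/2085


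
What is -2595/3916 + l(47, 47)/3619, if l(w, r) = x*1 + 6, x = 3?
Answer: -850551/1288364 ≈ -0.66018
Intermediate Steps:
l(w, r) = 9 (l(w, r) = 3*1 + 6 = 3 + 6 = 9)
-2595/3916 + l(47, 47)/3619 = -2595/3916 + 9/3619 = -850551/1288364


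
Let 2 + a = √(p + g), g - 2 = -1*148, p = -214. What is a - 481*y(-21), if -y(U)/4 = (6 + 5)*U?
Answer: -444446 + 6*I*√10 ≈ -4.4445e+5 + 18.974*I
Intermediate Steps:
y(U) = -44*U (y(U) = -4*(6 + 5)*U = -44*U)
g = -146 (g = 2 - 1*148 = 2 - 148 = -146)
a = -2 + 6*I*√10 (a = -2 + √(-214 - 146) = -2 + √(-360) = -2 + 6*I*√10 ≈ -2.0 + 18.974*I)
a - 481*y(-21) = (-2 + 6*I*√10) - (-21164)*(-21) = (-2 + 6*I*√10) - 481*924 = (-2 + 6*I*√10) - 444444 = -444446 + 6*I*√10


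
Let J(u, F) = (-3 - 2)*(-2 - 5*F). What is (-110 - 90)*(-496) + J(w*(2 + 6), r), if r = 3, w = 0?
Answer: 99285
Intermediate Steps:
J(u, F) = 10 + 25*F (J(u, F) = -5*(-2 - 5*F) = 10 + 25*F)
(-110 - 90)*(-496) + J(w*(2 + 6), r) = (-110 - 90)*(-496) + (10 + 25*3) = -200*(-496) + (10 + 75) = 99200 + 85 = 99285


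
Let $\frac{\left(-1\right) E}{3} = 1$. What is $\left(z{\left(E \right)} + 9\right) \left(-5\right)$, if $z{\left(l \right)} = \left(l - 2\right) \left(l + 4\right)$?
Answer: $-20$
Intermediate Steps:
$E = -3$ ($E = \left(-3\right) 1 = -3$)
$z{\left(l \right)} = \left(-2 + l\right) \left(4 + l\right)$
$\left(z{\left(E \right)} + 9\right) \left(-5\right) = \left(\left(-8 + \left(-3\right)^{2} + 2 \left(-3\right)\right) + 9\right) \left(-5\right) = \left(\left(-8 + 9 - 6\right) + 9\right) \left(-5\right) = \left(-5 + 9\right) \left(-5\right) = 4 \left(-5\right) = -20$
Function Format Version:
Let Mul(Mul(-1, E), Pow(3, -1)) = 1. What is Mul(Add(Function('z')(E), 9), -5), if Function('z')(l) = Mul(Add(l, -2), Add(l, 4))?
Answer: -20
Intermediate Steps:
E = -3 (E = Mul(-3, 1) = -3)
Function('z')(l) = Mul(Add(-2, l), Add(4, l))
Mul(Add(Function('z')(E), 9), -5) = Mul(Add(Add(-8, Pow(-3, 2), Mul(2, -3)), 9), -5) = Mul(Add(Add(-8, 9, -6), 9), -5) = Mul(Add(-5, 9), -5) = Mul(4, -5) = -20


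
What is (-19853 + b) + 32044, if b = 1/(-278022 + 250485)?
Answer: 335703566/27537 ≈ 12191.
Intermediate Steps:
b = -1/27537 (b = 1/(-27537) = -1/27537 ≈ -3.6315e-5)
(-19853 + b) + 32044 = (-19853 - 1/27537) + 32044 = -546692062/27537 + 32044 = 335703566/27537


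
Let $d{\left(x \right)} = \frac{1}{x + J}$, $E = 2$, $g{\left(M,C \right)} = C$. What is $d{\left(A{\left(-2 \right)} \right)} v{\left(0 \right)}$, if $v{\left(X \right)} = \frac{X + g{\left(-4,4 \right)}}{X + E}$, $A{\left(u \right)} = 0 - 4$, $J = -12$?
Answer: $- \frac{1}{8} \approx -0.125$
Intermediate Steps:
$A{\left(u \right)} = -4$
$d{\left(x \right)} = \frac{1}{-12 + x}$ ($d{\left(x \right)} = \frac{1}{x - 12} = \frac{1}{-12 + x}$)
$v{\left(X \right)} = \frac{4 + X}{2 + X}$ ($v{\left(X \right)} = \frac{X + 4}{X + 2} = \frac{4 + X}{2 + X}$)
$d{\left(A{\left(-2 \right)} \right)} v{\left(0 \right)} = \frac{\frac{1}{2 + 0} \left(4 + 0\right)}{-12 - 4} = \frac{\frac{1}{2} \cdot 4}{-16} = - \frac{\frac{1}{2} \cdot 4}{16} = \left(- \frac{1}{16}\right) 2 = - \frac{1}{8}$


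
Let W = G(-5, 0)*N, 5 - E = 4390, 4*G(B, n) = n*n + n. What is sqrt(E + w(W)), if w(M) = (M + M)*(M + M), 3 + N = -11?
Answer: I*sqrt(4385) ≈ 66.219*I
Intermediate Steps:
G(B, n) = n/4 + n**2/4 (G(B, n) = (n*n + n)/4 = (n**2 + n)/4 = (n + n**2)/4 = n/4 + n**2/4)
N = -14 (N = -3 - 11 = -14)
E = -4385 (E = 5 - 1*4390 = 5 - 4390 = -4385)
W = 0 (W = ((1/4)*0*(1 + 0))*(-14) = ((1/4)*0*1)*(-14) = 0*(-14) = 0)
w(M) = 4*M**2 (w(M) = (2*M)*(2*M) = 4*M**2)
sqrt(E + w(W)) = sqrt(-4385 + 4*0**2) = sqrt(-4385 + 4*0) = sqrt(-4385 + 0) = sqrt(-4385) = I*sqrt(4385)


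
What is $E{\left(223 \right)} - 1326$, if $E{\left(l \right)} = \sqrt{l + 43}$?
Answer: $-1326 + \sqrt{266} \approx -1309.7$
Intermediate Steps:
$E{\left(l \right)} = \sqrt{43 + l}$
$E{\left(223 \right)} - 1326 = \sqrt{43 + 223} - 1326 = \sqrt{266} - 1326 = -1326 + \sqrt{266}$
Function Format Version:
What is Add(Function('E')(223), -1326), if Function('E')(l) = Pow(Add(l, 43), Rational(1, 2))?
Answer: Add(-1326, Pow(266, Rational(1, 2))) ≈ -1309.7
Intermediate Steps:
Function('E')(l) = Pow(Add(43, l), Rational(1, 2))
Add(Function('E')(223), -1326) = Add(Pow(Add(43, 223), Rational(1, 2)), -1326) = Add(Pow(266, Rational(1, 2)), -1326) = Add(-1326, Pow(266, Rational(1, 2)))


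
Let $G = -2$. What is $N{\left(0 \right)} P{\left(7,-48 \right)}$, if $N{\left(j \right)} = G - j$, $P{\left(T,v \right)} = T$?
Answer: $-14$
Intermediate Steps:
$N{\left(j \right)} = -2 - j$
$N{\left(0 \right)} P{\left(7,-48 \right)} = \left(-2 - 0\right) 7 = \left(-2 + 0\right) 7 = \left(-2\right) 7 = -14$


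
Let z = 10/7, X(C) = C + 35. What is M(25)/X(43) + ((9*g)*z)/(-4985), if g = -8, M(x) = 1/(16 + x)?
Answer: 467491/22318842 ≈ 0.020946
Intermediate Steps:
X(C) = 35 + C
z = 10/7 (z = 10*(⅐) = 10/7 ≈ 1.4286)
M(25)/X(43) + ((9*g)*z)/(-4985) = 1/((16 + 25)*(35 + 43)) + ((9*(-8))*(10/7))/(-4985) = 1/(41*78) - 72*10/7*(-1/4985) = (1/41)*(1/78) - 720/7*(-1/4985) = 1/3198 + 144/6979 = 467491/22318842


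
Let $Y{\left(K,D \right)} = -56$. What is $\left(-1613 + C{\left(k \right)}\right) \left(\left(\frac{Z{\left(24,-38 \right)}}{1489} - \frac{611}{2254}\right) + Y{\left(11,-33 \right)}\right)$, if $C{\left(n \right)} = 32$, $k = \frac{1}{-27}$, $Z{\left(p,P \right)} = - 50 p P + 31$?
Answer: $\frac{135973969821}{3356206} \approx 40514.0$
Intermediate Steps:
$Z{\left(p,P \right)} = 31 - 50 P p$ ($Z{\left(p,P \right)} = - 50 P p + 31 = 31 - 50 P p$)
$k = - \frac{1}{27} \approx -0.037037$
$\left(-1613 + C{\left(k \right)}\right) \left(\left(\frac{Z{\left(24,-38 \right)}}{1489} - \frac{611}{2254}\right) + Y{\left(11,-33 \right)}\right) = \left(-1613 + 32\right) \left(\left(\frac{31 - \left(-1900\right) 24}{1489} - \frac{611}{2254}\right) - 56\right) = - 1581 \left(\left(\left(31 + 45600\right) \frac{1}{1489} - \frac{611}{2254}\right) - 56\right) = - 1581 \left(\left(45631 \cdot \frac{1}{1489} - \frac{611}{2254}\right) - 56\right) = - 1581 \left(\left(\frac{45631}{1489} - \frac{611}{2254}\right) - 56\right) = - 1581 \left(\frac{101942495}{3356206} - 56\right) = \left(-1581\right) \left(- \frac{86005041}{3356206}\right) = \frac{135973969821}{3356206}$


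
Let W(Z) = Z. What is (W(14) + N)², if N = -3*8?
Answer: 100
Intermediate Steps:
N = -24
(W(14) + N)² = (14 - 24)² = (-10)² = 100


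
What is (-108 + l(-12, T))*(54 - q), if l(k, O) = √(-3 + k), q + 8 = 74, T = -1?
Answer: 1296 - 12*I*√15 ≈ 1296.0 - 46.476*I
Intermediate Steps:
q = 66 (q = -8 + 74 = 66)
(-108 + l(-12, T))*(54 - q) = (-108 + √(-3 - 12))*(54 - 1*66) = (-108 + √(-15))*(54 - 66) = (-108 + I*√15)*(-12) = 1296 - 12*I*√15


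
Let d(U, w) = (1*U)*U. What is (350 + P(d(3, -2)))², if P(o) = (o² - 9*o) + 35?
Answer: 148225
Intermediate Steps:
d(U, w) = U² (d(U, w) = U*U = U²)
P(o) = 35 + o² - 9*o
(350 + P(d(3, -2)))² = (350 + (35 + (3²)² - 9*3²))² = (350 + (35 + 9² - 9*9))² = (350 + (35 + 81 - 81))² = (350 + 35)² = 385² = 148225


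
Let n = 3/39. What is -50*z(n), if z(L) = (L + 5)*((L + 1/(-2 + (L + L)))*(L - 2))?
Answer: -996875/4394 ≈ -226.87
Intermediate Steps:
n = 1/13 (n = 3*(1/39) = 1/13 ≈ 0.076923)
z(L) = (-2 + L)*(5 + L)*(L + 1/(-2 + 2*L)) (z(L) = (5 + L)*((L + 1/(-2 + 2*L))*(-2 + L)) = (5 + L)*((-2 + L)*(L + 1/(-2 + 2*L))) = (-2 + L)*(5 + L)*(L + 1/(-2 + 2*L)))
-50*z(n) = -25*(-10 - 25*(1/13)**2 + 2*(1/13)**4 + 4*(1/13)**3 + 23*(1/13))/(-1 + 1/13) = -25*(-10 - 25*1/169 + 2*(1/28561) + 4*(1/2197) + 23/13)/(-12/13) = -25*(-13)*(-10 - 25/169 + 2/28561 + 4/2197 + 23/13)/12 = -25*(-13)*(-239250)/(12*28561) = -50*39875/8788 = -996875/4394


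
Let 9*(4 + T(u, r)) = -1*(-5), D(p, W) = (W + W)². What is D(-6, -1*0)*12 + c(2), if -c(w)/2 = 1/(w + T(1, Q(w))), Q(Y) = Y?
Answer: 18/13 ≈ 1.3846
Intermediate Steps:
D(p, W) = 4*W² (D(p, W) = (2*W)² = 4*W²)
T(u, r) = -31/9 (T(u, r) = -4 + (-1*(-5))/9 = -4 + (⅑)*5 = -4 + 5/9 = -31/9)
c(w) = -2/(-31/9 + w) (c(w) = -2/(w - 31/9) = -2/(-31/9 + w))
D(-6, -1*0)*12 + c(2) = (4*(-1*0)²)*12 - 18/(-31 + 9*2) = (4*0²)*12 - 18/(-31 + 18) = (4*0)*12 - 18/(-13) = 0*12 - 18*(-1/13) = 0 + 18/13 = 18/13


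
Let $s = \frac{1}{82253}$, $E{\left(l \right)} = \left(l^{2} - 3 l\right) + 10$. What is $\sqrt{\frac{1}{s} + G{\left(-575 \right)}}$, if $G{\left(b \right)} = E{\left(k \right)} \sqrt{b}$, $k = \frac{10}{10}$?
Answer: $\sqrt{82253 + 40 i \sqrt{23}} \approx 286.8 + 0.334 i$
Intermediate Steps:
$k = 1$ ($k = 10 \cdot \frac{1}{10} = 1$)
$E{\left(l \right)} = 10 + l^{2} - 3 l$
$s = \frac{1}{82253} \approx 1.2158 \cdot 10^{-5}$
$G{\left(b \right)} = 8 \sqrt{b}$ ($G{\left(b \right)} = \left(10 + 1^{2} - 3\right) \sqrt{b} = \left(10 + 1 - 3\right) \sqrt{b} = 8 \sqrt{b}$)
$\sqrt{\frac{1}{s} + G{\left(-575 \right)}} = \sqrt{\frac{1}{\frac{1}{82253}} + 8 \sqrt{-575}} = \sqrt{82253 + 8 \cdot 5 i \sqrt{23}} = \sqrt{82253 + 40 i \sqrt{23}}$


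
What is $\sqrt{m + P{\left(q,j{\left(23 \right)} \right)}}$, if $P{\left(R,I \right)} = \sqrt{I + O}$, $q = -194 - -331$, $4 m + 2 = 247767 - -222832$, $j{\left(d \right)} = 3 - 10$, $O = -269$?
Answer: $\frac{\sqrt{470597 + 8 i \sqrt{69}}}{2} \approx 343.0 + 0.024218 i$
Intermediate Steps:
$j{\left(d \right)} = -7$ ($j{\left(d \right)} = 3 - 10 = -7$)
$m = \frac{470597}{4}$ ($m = - \frac{1}{2} + \frac{247767 - -222832}{4} = - \frac{1}{2} + \frac{247767 + 222832}{4} = - \frac{1}{2} + \frac{1}{4} \cdot 470599 = - \frac{1}{2} + \frac{470599}{4} = \frac{470597}{4} \approx 1.1765 \cdot 10^{5}$)
$q = 137$ ($q = -194 + 331 = 137$)
$P{\left(R,I \right)} = \sqrt{-269 + I}$ ($P{\left(R,I \right)} = \sqrt{I - 269} = \sqrt{-269 + I}$)
$\sqrt{m + P{\left(q,j{\left(23 \right)} \right)}} = \sqrt{\frac{470597}{4} + \sqrt{-269 - 7}} = \sqrt{\frac{470597}{4} + \sqrt{-276}} = \sqrt{\frac{470597}{4} + 2 i \sqrt{69}}$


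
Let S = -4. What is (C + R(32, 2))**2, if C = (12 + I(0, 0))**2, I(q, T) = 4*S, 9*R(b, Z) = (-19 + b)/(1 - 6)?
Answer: 499849/2025 ≈ 246.84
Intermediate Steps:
R(b, Z) = 19/45 - b/45 (R(b, Z) = ((-19 + b)/(1 - 6))/9 = ((-19 + b)/(-5))/9 = ((-19 + b)*(-1/5))/9 = (19/5 - b/5)/9 = 19/45 - b/45)
I(q, T) = -16 (I(q, T) = 4*(-4) = -16)
C = 16 (C = (12 - 16)**2 = (-4)**2 = 16)
(C + R(32, 2))**2 = (16 + (19/45 - 1/45*32))**2 = (16 + (19/45 - 32/45))**2 = (16 - 13/45)**2 = (707/45)**2 = 499849/2025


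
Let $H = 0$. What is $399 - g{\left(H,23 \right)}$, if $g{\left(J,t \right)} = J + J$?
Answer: $399$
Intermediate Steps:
$g{\left(J,t \right)} = 2 J$
$399 - g{\left(H,23 \right)} = 399 - 2 \cdot 0 = 399 - 0 = 399 + 0 = 399$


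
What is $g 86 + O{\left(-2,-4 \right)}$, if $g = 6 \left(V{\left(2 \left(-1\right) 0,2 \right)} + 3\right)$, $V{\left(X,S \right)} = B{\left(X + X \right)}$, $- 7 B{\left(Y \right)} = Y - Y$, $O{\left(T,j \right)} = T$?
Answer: $1546$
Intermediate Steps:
$B{\left(Y \right)} = 0$ ($B{\left(Y \right)} = - \frac{Y - Y}{7} = \left(- \frac{1}{7}\right) 0 = 0$)
$V{\left(X,S \right)} = 0$
$g = 18$ ($g = 6 \left(0 + 3\right) = 6 \cdot 3 = 18$)
$g 86 + O{\left(-2,-4 \right)} = 18 \cdot 86 - 2 = 1548 - 2 = 1546$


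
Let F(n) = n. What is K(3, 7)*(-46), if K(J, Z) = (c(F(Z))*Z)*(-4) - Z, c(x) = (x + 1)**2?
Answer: 82754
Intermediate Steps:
c(x) = (1 + x)**2
K(J, Z) = -Z - 4*Z*(1 + Z)**2 (K(J, Z) = ((1 + Z)**2*Z)*(-4) - Z = (Z*(1 + Z)**2)*(-4) - Z = -4*Z*(1 + Z)**2 - Z = -Z - 4*Z*(1 + Z)**2)
K(3, 7)*(-46) = -1*7*(1 + 4*(1 + 7)**2)*(-46) = -1*7*(1 + 4*8**2)*(-46) = -1*7*(1 + 4*64)*(-46) = -1*7*(1 + 256)*(-46) = -1*7*257*(-46) = -1799*(-46) = 82754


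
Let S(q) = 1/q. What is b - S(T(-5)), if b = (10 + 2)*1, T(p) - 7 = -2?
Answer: 59/5 ≈ 11.800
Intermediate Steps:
T(p) = 5 (T(p) = 7 - 2 = 5)
b = 12 (b = 12*1 = 12)
b - S(T(-5)) = 12 - 1/5 = 12 - 1*⅕ = 12 - ⅕ = 59/5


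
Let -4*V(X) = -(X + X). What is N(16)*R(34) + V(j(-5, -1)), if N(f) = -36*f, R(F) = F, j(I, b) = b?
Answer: -39169/2 ≈ -19585.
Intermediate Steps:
V(X) = X/2 (V(X) = -(-1)*(X + X)/4 = -(-1)*2*X/4 = -(-1)*X/2 = X/2)
N(16)*R(34) + V(j(-5, -1)) = -36*16*34 + (½)*(-1) = -576*34 - ½ = -19584 - ½ = -39169/2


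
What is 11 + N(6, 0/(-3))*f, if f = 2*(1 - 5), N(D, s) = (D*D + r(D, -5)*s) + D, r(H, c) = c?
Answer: -325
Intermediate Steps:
N(D, s) = D + D² - 5*s (N(D, s) = (D*D - 5*s) + D = (D² - 5*s) + D = D + D² - 5*s)
f = -8 (f = 2*(-4) = -8)
11 + N(6, 0/(-3))*f = 11 + (6 + 6² - 0/(-3))*(-8) = 11 + (6 + 36 - 0*(-1)/3)*(-8) = 11 + (6 + 36 - 5*0)*(-8) = 11 + (6 + 36 + 0)*(-8) = 11 + 42*(-8) = 11 - 336 = -325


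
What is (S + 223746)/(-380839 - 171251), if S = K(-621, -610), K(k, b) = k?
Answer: -2125/5258 ≈ -0.40415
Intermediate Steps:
S = -621
(S + 223746)/(-380839 - 171251) = (-621 + 223746)/(-380839 - 171251) = 223125/(-552090) = 223125*(-1/552090) = -2125/5258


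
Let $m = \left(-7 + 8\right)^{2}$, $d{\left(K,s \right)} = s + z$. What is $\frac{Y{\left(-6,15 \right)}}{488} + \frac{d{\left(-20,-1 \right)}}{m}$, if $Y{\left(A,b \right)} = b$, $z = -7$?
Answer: $- \frac{3889}{488} \approx -7.9693$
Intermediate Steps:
$d{\left(K,s \right)} = -7 + s$ ($d{\left(K,s \right)} = s - 7 = -7 + s$)
$m = 1$ ($m = 1^{2} = 1$)
$\frac{Y{\left(-6,15 \right)}}{488} + \frac{d{\left(-20,-1 \right)}}{m} = \frac{15}{488} + \frac{-7 - 1}{1} = 15 \cdot \frac{1}{488} - 8 = \frac{15}{488} - 8 = - \frac{3889}{488}$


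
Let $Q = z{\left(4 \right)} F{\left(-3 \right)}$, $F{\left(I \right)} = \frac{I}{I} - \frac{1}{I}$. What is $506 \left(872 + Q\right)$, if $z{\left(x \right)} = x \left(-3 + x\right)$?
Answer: $\frac{1331792}{3} \approx 4.4393 \cdot 10^{5}$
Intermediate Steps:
$F{\left(I \right)} = 1 - \frac{1}{I}$
$Q = \frac{16}{3}$ ($Q = 4 \left(-3 + 4\right) \frac{-1 - 3}{-3} = 4 \cdot 1 \left(\left(- \frac{1}{3}\right) \left(-4\right)\right) = 4 \cdot \frac{4}{3} = \frac{16}{3} \approx 5.3333$)
$506 \left(872 + Q\right) = 506 \left(872 + \frac{16}{3}\right) = 506 \cdot \frac{2632}{3} = \frac{1331792}{3}$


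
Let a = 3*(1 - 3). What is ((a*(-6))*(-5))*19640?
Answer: -3535200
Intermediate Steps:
a = -6 (a = 3*(-2) = -6)
((a*(-6))*(-5))*19640 = (-6*(-6)*(-5))*19640 = (36*(-5))*19640 = -180*19640 = -3535200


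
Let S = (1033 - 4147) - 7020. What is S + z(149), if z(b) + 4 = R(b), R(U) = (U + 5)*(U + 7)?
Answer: 13886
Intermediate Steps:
R(U) = (5 + U)*(7 + U)
z(b) = 31 + b**2 + 12*b (z(b) = -4 + (35 + b**2 + 12*b) = 31 + b**2 + 12*b)
S = -10134 (S = -3114 - 7020 = -10134)
S + z(149) = -10134 + (31 + 149**2 + 12*149) = -10134 + (31 + 22201 + 1788) = -10134 + 24020 = 13886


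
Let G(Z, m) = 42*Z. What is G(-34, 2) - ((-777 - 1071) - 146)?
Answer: 566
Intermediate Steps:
G(-34, 2) - ((-777 - 1071) - 146) = 42*(-34) - ((-777 - 1071) - 146) = -1428 - (-1848 - 146) = -1428 - 1*(-1994) = -1428 + 1994 = 566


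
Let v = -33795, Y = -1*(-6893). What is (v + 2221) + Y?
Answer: -24681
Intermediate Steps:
Y = 6893
(v + 2221) + Y = (-33795 + 2221) + 6893 = -31574 + 6893 = -24681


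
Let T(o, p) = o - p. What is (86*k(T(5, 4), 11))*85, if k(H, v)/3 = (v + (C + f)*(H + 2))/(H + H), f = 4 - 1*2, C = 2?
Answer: 252195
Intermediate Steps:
f = 2 (f = 4 - 2 = 2)
k(H, v) = 3*(8 + v + 4*H)/(2*H) (k(H, v) = 3*((v + (2 + 2)*(H + 2))/(H + H)) = 3*((v + 4*(2 + H))/((2*H))) = 3*((v + (8 + 4*H))*(1/(2*H))) = 3*((8 + v + 4*H)*(1/(2*H))) = 3*((8 + v + 4*H)/(2*H)) = 3*(8 + v + 4*H)/(2*H))
(86*k(T(5, 4), 11))*85 = (86*(3*(8 + 11 + 4*(5 - 1*4))/(2*(5 - 1*4))))*85 = (86*(3*(8 + 11 + 4*(5 - 4))/(2*(5 - 4))))*85 = (86*((3/2)*(8 + 11 + 4*1)/1))*85 = (86*((3/2)*1*(8 + 11 + 4)))*85 = (86*((3/2)*1*23))*85 = (86*(69/2))*85 = 2967*85 = 252195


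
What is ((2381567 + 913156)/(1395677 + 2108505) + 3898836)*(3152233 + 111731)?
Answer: 2026956394367628750/159281 ≈ 1.2726e+13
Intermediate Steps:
((2381567 + 913156)/(1395677 + 2108505) + 3898836)*(3152233 + 111731) = (3294723/3504182 + 3898836)*3263964 = (13662234226875/3504182)*3263964 = 2026956394367628750/159281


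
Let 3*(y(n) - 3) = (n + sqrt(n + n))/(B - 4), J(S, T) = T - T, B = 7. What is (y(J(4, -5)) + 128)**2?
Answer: 17161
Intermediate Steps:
J(S, T) = 0
y(n) = 3 + n/9 + sqrt(2)*sqrt(n)/9 (y(n) = 3 + ((n + sqrt(n + n))/(7 - 4))/3 = 3 + ((n + sqrt(2*n))/3)/3 = 3 + ((n + sqrt(2)*sqrt(n))*(1/3))/3 = 3 + (n/3 + sqrt(2)*sqrt(n)/3)/3 = 3 + (n/9 + sqrt(2)*sqrt(n)/9) = 3 + n/9 + sqrt(2)*sqrt(n)/9)
(y(J(4, -5)) + 128)**2 = ((3 + (1/9)*0 + sqrt(2)*sqrt(0)/9) + 128)**2 = ((3 + 0 + (1/9)*sqrt(2)*0) + 128)**2 = ((3 + 0 + 0) + 128)**2 = (3 + 128)**2 = 131**2 = 17161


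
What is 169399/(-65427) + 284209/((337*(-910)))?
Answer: -70544533573/20064498090 ≈ -3.5159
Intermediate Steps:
169399/(-65427) + 284209/((337*(-910))) = 169399*(-1/65427) + 284209/(-306670) = -169399/65427 + 284209*(-1/306670) = -169399/65427 - 284209/306670 = -70544533573/20064498090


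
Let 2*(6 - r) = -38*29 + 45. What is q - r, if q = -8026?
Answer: -17121/2 ≈ -8560.5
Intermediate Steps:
r = 1069/2 (r = 6 - (-38*29 + 45)/2 = 6 - (-1102 + 45)/2 = 6 - ½*(-1057) = 6 + 1057/2 = 1069/2 ≈ 534.50)
q - r = -8026 - 1*1069/2 = -8026 - 1069/2 = -17121/2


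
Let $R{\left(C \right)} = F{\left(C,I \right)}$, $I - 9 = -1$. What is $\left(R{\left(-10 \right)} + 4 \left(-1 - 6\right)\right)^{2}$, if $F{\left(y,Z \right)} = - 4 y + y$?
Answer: $4$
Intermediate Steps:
$I = 8$ ($I = 9 - 1 = 8$)
$F{\left(y,Z \right)} = - 3 y$
$R{\left(C \right)} = - 3 C$
$\left(R{\left(-10 \right)} + 4 \left(-1 - 6\right)\right)^{2} = \left(\left(-3\right) \left(-10\right) + 4 \left(-1 - 6\right)\right)^{2} = \left(30 + 4 \left(-7\right)\right)^{2} = \left(30 - 28\right)^{2} = 2^{2} = 4$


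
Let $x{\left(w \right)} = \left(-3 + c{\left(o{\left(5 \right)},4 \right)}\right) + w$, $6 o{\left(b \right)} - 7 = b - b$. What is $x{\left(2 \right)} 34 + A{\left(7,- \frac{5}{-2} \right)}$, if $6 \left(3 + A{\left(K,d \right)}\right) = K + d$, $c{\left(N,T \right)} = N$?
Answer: $\frac{17}{4} \approx 4.25$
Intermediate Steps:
$o{\left(b \right)} = \frac{7}{6}$ ($o{\left(b \right)} = \frac{7}{6} + \frac{b - b}{6} = \frac{7}{6} + \frac{1}{6} \cdot 0 = \frac{7}{6} + 0 = \frac{7}{6}$)
$A{\left(K,d \right)} = -3 + \frac{K}{6} + \frac{d}{6}$ ($A{\left(K,d \right)} = -3 + \frac{K + d}{6} = -3 + \left(\frac{K}{6} + \frac{d}{6}\right) = -3 + \frac{K}{6} + \frac{d}{6}$)
$x{\left(w \right)} = - \frac{11}{6} + w$ ($x{\left(w \right)} = \left(-3 + \frac{7}{6}\right) + w = - \frac{11}{6} + w$)
$x{\left(2 \right)} 34 + A{\left(7,- \frac{5}{-2} \right)} = \left(- \frac{11}{6} + 2\right) 34 + \left(-3 + \frac{1}{6} \cdot 7 + \frac{\left(-5\right) \frac{1}{-2}}{6}\right) = \frac{1}{6} \cdot 34 + \left(-3 + \frac{7}{6} + \frac{\left(-5\right) \left(- \frac{1}{2}\right)}{6}\right) = \frac{17}{3} + \left(-3 + \frac{7}{6} + \frac{1}{6} \cdot \frac{5}{2}\right) = \frac{17}{3} + \left(-3 + \frac{7}{6} + \frac{5}{12}\right) = \frac{17}{3} - \frac{17}{12} = \frac{17}{4}$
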